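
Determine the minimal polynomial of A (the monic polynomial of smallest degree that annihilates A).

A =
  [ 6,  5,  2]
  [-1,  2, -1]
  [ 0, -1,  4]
x^3 - 12*x^2 + 48*x - 64

The characteristic polynomial is χ_A(x) = (x - 4)^3, so the eigenvalues are known. The minimal polynomial is
  m_A(x) = Π_λ (x − λ)^{k_λ}
where k_λ is the size of the *largest* Jordan block for λ (equivalently, the smallest k with (A − λI)^k v = 0 for every generalised eigenvector v of λ).

  λ = 4: largest Jordan block has size 3, contributing (x − 4)^3

So m_A(x) = (x - 4)^3 = x^3 - 12*x^2 + 48*x - 64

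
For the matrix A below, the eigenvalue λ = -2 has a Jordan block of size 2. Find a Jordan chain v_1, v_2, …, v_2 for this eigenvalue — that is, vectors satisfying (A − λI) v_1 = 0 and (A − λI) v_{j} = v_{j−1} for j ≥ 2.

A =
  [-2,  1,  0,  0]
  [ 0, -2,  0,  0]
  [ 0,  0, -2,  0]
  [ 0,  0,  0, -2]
A Jordan chain for λ = -2 of length 2:
v_1 = (1, 0, 0, 0)ᵀ
v_2 = (0, 1, 0, 0)ᵀ

Let N = A − (-2)·I. We want v_2 with N^2 v_2 = 0 but N^1 v_2 ≠ 0; then v_{j-1} := N · v_j for j = 2, …, 2.

Pick v_2 = (0, 1, 0, 0)ᵀ.
Then v_1 = N · v_2 = (1, 0, 0, 0)ᵀ.

Sanity check: (A − (-2)·I) v_1 = (0, 0, 0, 0)ᵀ = 0. ✓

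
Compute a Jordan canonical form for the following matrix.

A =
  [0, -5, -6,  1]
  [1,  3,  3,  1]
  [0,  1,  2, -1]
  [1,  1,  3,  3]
J_2(2) ⊕ J_2(2)

The characteristic polynomial is
  det(x·I − A) = x^4 - 8*x^3 + 24*x^2 - 32*x + 16 = (x - 2)^4

Eigenvalues and multiplicities (the geometric multiplicity of λ is n − rank(A − λI), which equals the number of Jordan blocks for λ):
  λ = 2: algebraic multiplicity = 4, geometric multiplicity = 2

Determining the block sizes for each eigenvalue:
  λ = 2: with am = 4 and gm = 2, the partition is not yet determined (e.g. several partitions of 4 into 2 parts exist). Let N = A − (2)·I. Computing rank(N^1) = 2, rank(N^2) = 0; the number of blocks of size ≥ j is rank(N^{j−1}) − rank(N^j), giving [2, 2]. So we have 2 block(s) of size 2 → block sizes [2, 2]

Assembling the blocks gives a Jordan form
J =
  [2, 1, 0, 0]
  [0, 2, 0, 0]
  [0, 0, 2, 1]
  [0, 0, 0, 2]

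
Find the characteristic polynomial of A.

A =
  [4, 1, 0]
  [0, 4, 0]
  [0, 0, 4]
x^3 - 12*x^2 + 48*x - 64

Expanding det(x·I − A) (e.g. by cofactor expansion or by noting that A is similar to its Jordan form J, which has the same characteristic polynomial as A) gives
  χ_A(x) = x^3 - 12*x^2 + 48*x - 64
which factors as (x - 4)^3. The eigenvalues (with algebraic multiplicities) are λ = 4 with multiplicity 3.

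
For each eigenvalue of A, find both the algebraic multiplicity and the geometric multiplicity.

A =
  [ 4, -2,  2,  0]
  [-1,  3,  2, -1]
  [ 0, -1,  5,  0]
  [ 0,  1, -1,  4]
λ = 4: alg = 4, geom = 2

Step 1 — factor the characteristic polynomial to read off the algebraic multiplicities:
  χ_A(x) = (x - 4)^4

Step 2 — compute geometric multiplicities via the rank-nullity identity g(λ) = n − rank(A − λI):
  rank(A − (4)·I) = 2, so dim ker(A − (4)·I) = n − 2 = 2

Summary:
  λ = 4: algebraic multiplicity = 4, geometric multiplicity = 2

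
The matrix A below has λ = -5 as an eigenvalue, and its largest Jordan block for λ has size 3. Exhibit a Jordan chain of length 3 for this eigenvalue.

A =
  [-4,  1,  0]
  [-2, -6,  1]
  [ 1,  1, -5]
A Jordan chain for λ = -5 of length 3:
v_1 = (-1, 1, -1)ᵀ
v_2 = (1, -2, 1)ᵀ
v_3 = (1, 0, 0)ᵀ

Let N = A − (-5)·I. We want v_3 with N^3 v_3 = 0 but N^2 v_3 ≠ 0; then v_{j-1} := N · v_j for j = 3, …, 2.

Pick v_3 = (1, 0, 0)ᵀ.
Then v_2 = N · v_3 = (1, -2, 1)ᵀ.
Then v_1 = N · v_2 = (-1, 1, -1)ᵀ.

Sanity check: (A − (-5)·I) v_1 = (0, 0, 0)ᵀ = 0. ✓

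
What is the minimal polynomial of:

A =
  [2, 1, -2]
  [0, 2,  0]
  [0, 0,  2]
x^2 - 4*x + 4

The characteristic polynomial is χ_A(x) = (x - 2)^3, so the eigenvalues are known. The minimal polynomial is
  m_A(x) = Π_λ (x − λ)^{k_λ}
where k_λ is the size of the *largest* Jordan block for λ (equivalently, the smallest k with (A − λI)^k v = 0 for every generalised eigenvector v of λ).

  λ = 2: largest Jordan block has size 2, contributing (x − 2)^2

So m_A(x) = (x - 2)^2 = x^2 - 4*x + 4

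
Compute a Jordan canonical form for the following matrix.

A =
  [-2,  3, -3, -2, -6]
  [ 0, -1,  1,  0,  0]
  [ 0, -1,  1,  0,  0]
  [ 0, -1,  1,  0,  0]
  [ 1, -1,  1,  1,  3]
J_2(0) ⊕ J_1(0) ⊕ J_1(0) ⊕ J_1(1)

The characteristic polynomial is
  det(x·I − A) = x^5 - x^4 = x^4*(x - 1)

Eigenvalues and multiplicities (the geometric multiplicity of λ is n − rank(A − λI), which equals the number of Jordan blocks for λ):
  λ = 0: algebraic multiplicity = 4, geometric multiplicity = 3
  λ = 1: algebraic multiplicity = 1, geometric multiplicity = 1

Determining the block sizes for each eigenvalue:
  λ = 0: 3 blocks summing to 4 forces exactly one block of size 2 and the rest size 1 → block sizes [2, 1, 1]
  λ = 1: one block (gm = 1), so the single block has size am = 1 → block sizes [1]

Assembling the blocks gives a Jordan form
J =
  [0, 1, 0, 0, 0]
  [0, 0, 0, 0, 0]
  [0, 0, 0, 0, 0]
  [0, 0, 0, 0, 0]
  [0, 0, 0, 0, 1]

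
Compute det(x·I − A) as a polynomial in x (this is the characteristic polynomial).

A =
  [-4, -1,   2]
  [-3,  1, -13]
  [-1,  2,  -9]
x^3 + 12*x^2 + 48*x + 64

Expanding det(x·I − A) (e.g. by cofactor expansion or by noting that A is similar to its Jordan form J, which has the same characteristic polynomial as A) gives
  χ_A(x) = x^3 + 12*x^2 + 48*x + 64
which factors as (x + 4)^3. The eigenvalues (with algebraic multiplicities) are λ = -4 with multiplicity 3.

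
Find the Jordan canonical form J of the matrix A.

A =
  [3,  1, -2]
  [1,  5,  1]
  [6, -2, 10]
J_3(6)

The characteristic polynomial is
  det(x·I − A) = x^3 - 18*x^2 + 108*x - 216 = (x - 6)^3

Eigenvalues and multiplicities (the geometric multiplicity of λ is n − rank(A − λI), which equals the number of Jordan blocks for λ):
  λ = 6: algebraic multiplicity = 3, geometric multiplicity = 1

Determining the block sizes for each eigenvalue:
  λ = 6: one block (gm = 1), so the single block has size am = 3 → block sizes [3]

Assembling the blocks gives a Jordan form
J =
  [6, 1, 0]
  [0, 6, 1]
  [0, 0, 6]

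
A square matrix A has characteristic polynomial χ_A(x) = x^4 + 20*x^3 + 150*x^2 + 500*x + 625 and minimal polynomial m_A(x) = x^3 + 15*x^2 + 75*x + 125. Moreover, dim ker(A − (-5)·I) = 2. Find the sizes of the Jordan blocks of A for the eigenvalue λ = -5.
Block sizes for λ = -5: [3, 1]

Step 1 — from the characteristic polynomial, algebraic multiplicity of λ = -5 is 4. From dim ker(A − (-5)·I) = 2, there are exactly 2 Jordan blocks for λ = -5.
Step 2 — from the minimal polynomial, the factor (x + 5)^3 tells us the largest block for λ = -5 has size 3.
Step 3 — with total size 4, 2 blocks, and largest block 3, the block sizes (in nonincreasing order) are [3, 1].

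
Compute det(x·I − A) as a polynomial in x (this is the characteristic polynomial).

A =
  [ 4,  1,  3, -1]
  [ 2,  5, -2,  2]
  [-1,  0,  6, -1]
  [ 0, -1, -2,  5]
x^4 - 20*x^3 + 150*x^2 - 500*x + 625

Expanding det(x·I − A) (e.g. by cofactor expansion or by noting that A is similar to its Jordan form J, which has the same characteristic polynomial as A) gives
  χ_A(x) = x^4 - 20*x^3 + 150*x^2 - 500*x + 625
which factors as (x - 5)^4. The eigenvalues (with algebraic multiplicities) are λ = 5 with multiplicity 4.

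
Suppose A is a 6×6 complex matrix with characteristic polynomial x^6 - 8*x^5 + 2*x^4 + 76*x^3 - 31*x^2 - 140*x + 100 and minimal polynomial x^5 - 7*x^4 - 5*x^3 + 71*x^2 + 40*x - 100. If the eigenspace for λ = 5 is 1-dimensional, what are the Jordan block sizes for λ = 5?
Block sizes for λ = 5: [2]

Step 1 — from the characteristic polynomial, algebraic multiplicity of λ = 5 is 2. From dim ker(A − (5)·I) = 1, there are exactly 1 Jordan blocks for λ = 5.
Step 2 — from the minimal polynomial, the factor (x − 5)^2 tells us the largest block for λ = 5 has size 2.
Step 3 — with total size 2, 1 blocks, and largest block 2, the block sizes (in nonincreasing order) are [2].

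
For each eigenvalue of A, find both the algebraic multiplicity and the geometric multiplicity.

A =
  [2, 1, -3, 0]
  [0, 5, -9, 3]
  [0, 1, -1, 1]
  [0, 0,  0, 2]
λ = 2: alg = 4, geom = 2

Step 1 — factor the characteristic polynomial to read off the algebraic multiplicities:
  χ_A(x) = (x - 2)^4

Step 2 — compute geometric multiplicities via the rank-nullity identity g(λ) = n − rank(A − λI):
  rank(A − (2)·I) = 2, so dim ker(A − (2)·I) = n − 2 = 2

Summary:
  λ = 2: algebraic multiplicity = 4, geometric multiplicity = 2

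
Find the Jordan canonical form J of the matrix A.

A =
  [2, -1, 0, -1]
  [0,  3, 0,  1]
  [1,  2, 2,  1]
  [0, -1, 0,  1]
J_2(2) ⊕ J_2(2)

The characteristic polynomial is
  det(x·I − A) = x^4 - 8*x^3 + 24*x^2 - 32*x + 16 = (x - 2)^4

Eigenvalues and multiplicities (the geometric multiplicity of λ is n − rank(A − λI), which equals the number of Jordan blocks for λ):
  λ = 2: algebraic multiplicity = 4, geometric multiplicity = 2

Determining the block sizes for each eigenvalue:
  λ = 2: with am = 4 and gm = 2, the partition is not yet determined (e.g. several partitions of 4 into 2 parts exist). Let N = A − (2)·I. Computing rank(N^1) = 2, rank(N^2) = 0; the number of blocks of size ≥ j is rank(N^{j−1}) − rank(N^j), giving [2, 2]. So we have 2 block(s) of size 2 → block sizes [2, 2]

Assembling the blocks gives a Jordan form
J =
  [2, 1, 0, 0]
  [0, 2, 0, 0]
  [0, 0, 2, 1]
  [0, 0, 0, 2]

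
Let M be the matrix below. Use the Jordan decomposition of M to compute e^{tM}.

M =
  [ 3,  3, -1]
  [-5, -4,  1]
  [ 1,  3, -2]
e^{tM} =
  [4*t*exp(-t) + exp(-t), 3*t*exp(-t), -t*exp(-t)]
  [-2*t^2*exp(-t) - 5*t*exp(-t), -3*t^2*exp(-t)/2 - 3*t*exp(-t) + exp(-t), t^2*exp(-t)/2 + t*exp(-t)]
  [-6*t^2*exp(-t) + t*exp(-t), -9*t^2*exp(-t)/2 + 3*t*exp(-t), 3*t^2*exp(-t)/2 - t*exp(-t) + exp(-t)]

Strategy: write M = P · J · P⁻¹ where J is a Jordan canonical form, so e^{tM} = P · e^{tJ} · P⁻¹, and e^{tJ} can be computed block-by-block.

M has Jordan form
J =
  [-1,  1,  0]
  [ 0, -1,  1]
  [ 0,  0, -1]
(up to reordering of blocks).

Per-block formulas:
  For a 3×3 Jordan block J_3(-1): exp(t · J_3(-1)) = e^(-1t)·(I + t·N + (t^2/2)·N^2), where N is the 3×3 nilpotent shift.

After assembling e^{tJ} and conjugating by P, we get:

e^{tM} =
  [4*t*exp(-t) + exp(-t), 3*t*exp(-t), -t*exp(-t)]
  [-2*t^2*exp(-t) - 5*t*exp(-t), -3*t^2*exp(-t)/2 - 3*t*exp(-t) + exp(-t), t^2*exp(-t)/2 + t*exp(-t)]
  [-6*t^2*exp(-t) + t*exp(-t), -9*t^2*exp(-t)/2 + 3*t*exp(-t), 3*t^2*exp(-t)/2 - t*exp(-t) + exp(-t)]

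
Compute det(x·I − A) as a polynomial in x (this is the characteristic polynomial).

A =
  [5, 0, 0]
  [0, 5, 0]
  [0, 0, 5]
x^3 - 15*x^2 + 75*x - 125

Expanding det(x·I − A) (e.g. by cofactor expansion or by noting that A is similar to its Jordan form J, which has the same characteristic polynomial as A) gives
  χ_A(x) = x^3 - 15*x^2 + 75*x - 125
which factors as (x - 5)^3. The eigenvalues (with algebraic multiplicities) are λ = 5 with multiplicity 3.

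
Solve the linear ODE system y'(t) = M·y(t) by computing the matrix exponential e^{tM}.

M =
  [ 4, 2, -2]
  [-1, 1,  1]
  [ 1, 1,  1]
e^{tM} =
  [2*t*exp(2*t) + exp(2*t), 2*t*exp(2*t), -2*t*exp(2*t)]
  [-t*exp(2*t), -t*exp(2*t) + exp(2*t), t*exp(2*t)]
  [t*exp(2*t), t*exp(2*t), -t*exp(2*t) + exp(2*t)]

Strategy: write M = P · J · P⁻¹ where J is a Jordan canonical form, so e^{tM} = P · e^{tJ} · P⁻¹, and e^{tJ} can be computed block-by-block.

M has Jordan form
J =
  [2, 1, 0]
  [0, 2, 0]
  [0, 0, 2]
(up to reordering of blocks).

Per-block formulas:
  For a 2×2 Jordan block J_2(2): exp(t · J_2(2)) = e^(2t)·(I + t·N), where N is the 2×2 nilpotent shift.
  For a 1×1 block at λ = 2: exp(t · [2]) = [e^(2t)].

After assembling e^{tJ} and conjugating by P, we get:

e^{tM} =
  [2*t*exp(2*t) + exp(2*t), 2*t*exp(2*t), -2*t*exp(2*t)]
  [-t*exp(2*t), -t*exp(2*t) + exp(2*t), t*exp(2*t)]
  [t*exp(2*t), t*exp(2*t), -t*exp(2*t) + exp(2*t)]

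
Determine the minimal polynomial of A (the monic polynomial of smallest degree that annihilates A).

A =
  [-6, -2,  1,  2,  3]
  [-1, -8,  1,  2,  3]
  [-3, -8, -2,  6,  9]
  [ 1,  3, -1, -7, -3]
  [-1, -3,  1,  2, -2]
x^3 + 15*x^2 + 75*x + 125

The characteristic polynomial is χ_A(x) = (x + 5)^5, so the eigenvalues are known. The minimal polynomial is
  m_A(x) = Π_λ (x − λ)^{k_λ}
where k_λ is the size of the *largest* Jordan block for λ (equivalently, the smallest k with (A − λI)^k v = 0 for every generalised eigenvector v of λ).

  λ = -5: largest Jordan block has size 3, contributing (x + 5)^3

So m_A(x) = (x + 5)^3 = x^3 + 15*x^2 + 75*x + 125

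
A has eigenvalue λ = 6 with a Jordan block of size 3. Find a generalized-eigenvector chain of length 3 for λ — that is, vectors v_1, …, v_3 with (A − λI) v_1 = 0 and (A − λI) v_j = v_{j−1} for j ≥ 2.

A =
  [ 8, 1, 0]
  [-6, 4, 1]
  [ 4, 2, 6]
A Jordan chain for λ = 6 of length 3:
v_1 = (-2, 4, -4)ᵀ
v_2 = (2, -6, 4)ᵀ
v_3 = (1, 0, 0)ᵀ

Let N = A − (6)·I. We want v_3 with N^3 v_3 = 0 but N^2 v_3 ≠ 0; then v_{j-1} := N · v_j for j = 3, …, 2.

Pick v_3 = (1, 0, 0)ᵀ.
Then v_2 = N · v_3 = (2, -6, 4)ᵀ.
Then v_1 = N · v_2 = (-2, 4, -4)ᵀ.

Sanity check: (A − (6)·I) v_1 = (0, 0, 0)ᵀ = 0. ✓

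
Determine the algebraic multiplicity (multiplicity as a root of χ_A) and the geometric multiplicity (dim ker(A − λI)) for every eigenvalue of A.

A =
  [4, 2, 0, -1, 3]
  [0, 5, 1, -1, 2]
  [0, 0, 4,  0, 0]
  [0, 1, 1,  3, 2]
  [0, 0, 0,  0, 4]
λ = 4: alg = 5, geom = 3

Step 1 — factor the characteristic polynomial to read off the algebraic multiplicities:
  χ_A(x) = (x - 4)^5

Step 2 — compute geometric multiplicities via the rank-nullity identity g(λ) = n − rank(A − λI):
  rank(A − (4)·I) = 2, so dim ker(A − (4)·I) = n − 2 = 3

Summary:
  λ = 4: algebraic multiplicity = 5, geometric multiplicity = 3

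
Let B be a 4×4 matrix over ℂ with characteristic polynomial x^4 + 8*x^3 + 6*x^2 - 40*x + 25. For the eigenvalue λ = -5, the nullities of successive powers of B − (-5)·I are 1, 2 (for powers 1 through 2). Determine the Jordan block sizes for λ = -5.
Block sizes for λ = -5: [2]

From the dimensions of kernels of powers, the number of Jordan blocks of size at least j is d_j − d_{j−1} where d_j = dim ker(N^j) (with d_0 = 0). Computing the differences gives [1, 1].
The number of blocks of size exactly k is (#blocks of size ≥ k) − (#blocks of size ≥ k + 1), so the partition is: 1 block(s) of size 2.
In nonincreasing order the block sizes are [2].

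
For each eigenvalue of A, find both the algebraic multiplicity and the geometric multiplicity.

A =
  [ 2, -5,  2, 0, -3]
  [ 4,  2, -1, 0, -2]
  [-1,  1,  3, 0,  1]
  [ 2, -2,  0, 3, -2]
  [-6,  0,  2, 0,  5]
λ = 3: alg = 5, geom = 3

Step 1 — factor the characteristic polynomial to read off the algebraic multiplicities:
  χ_A(x) = (x - 3)^5

Step 2 — compute geometric multiplicities via the rank-nullity identity g(λ) = n − rank(A − λI):
  rank(A − (3)·I) = 2, so dim ker(A − (3)·I) = n − 2 = 3

Summary:
  λ = 3: algebraic multiplicity = 5, geometric multiplicity = 3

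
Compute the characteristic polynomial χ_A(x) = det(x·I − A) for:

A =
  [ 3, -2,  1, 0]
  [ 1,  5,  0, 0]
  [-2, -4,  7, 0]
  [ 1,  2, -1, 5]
x^4 - 20*x^3 + 150*x^2 - 500*x + 625

Expanding det(x·I − A) (e.g. by cofactor expansion or by noting that A is similar to its Jordan form J, which has the same characteristic polynomial as A) gives
  χ_A(x) = x^4 - 20*x^3 + 150*x^2 - 500*x + 625
which factors as (x - 5)^4. The eigenvalues (with algebraic multiplicities) are λ = 5 with multiplicity 4.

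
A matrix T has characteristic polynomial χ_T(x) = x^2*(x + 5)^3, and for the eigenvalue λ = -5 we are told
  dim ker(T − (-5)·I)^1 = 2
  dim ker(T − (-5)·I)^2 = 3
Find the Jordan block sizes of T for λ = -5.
Block sizes for λ = -5: [2, 1]

From the dimensions of kernels of powers, the number of Jordan blocks of size at least j is d_j − d_{j−1} where d_j = dim ker(N^j) (with d_0 = 0). Computing the differences gives [2, 1].
The number of blocks of size exactly k is (#blocks of size ≥ k) − (#blocks of size ≥ k + 1), so the partition is: 1 block(s) of size 1, 1 block(s) of size 2.
In nonincreasing order the block sizes are [2, 1].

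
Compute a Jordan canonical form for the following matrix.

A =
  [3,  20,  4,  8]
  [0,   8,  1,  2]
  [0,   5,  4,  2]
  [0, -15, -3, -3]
J_2(3) ⊕ J_1(3) ⊕ J_1(3)

The characteristic polynomial is
  det(x·I − A) = x^4 - 12*x^3 + 54*x^2 - 108*x + 81 = (x - 3)^4

Eigenvalues and multiplicities (the geometric multiplicity of λ is n − rank(A − λI), which equals the number of Jordan blocks for λ):
  λ = 3: algebraic multiplicity = 4, geometric multiplicity = 3

Determining the block sizes for each eigenvalue:
  λ = 3: 3 blocks summing to 4 forces exactly one block of size 2 and the rest size 1 → block sizes [2, 1, 1]

Assembling the blocks gives a Jordan form
J =
  [3, 1, 0, 0]
  [0, 3, 0, 0]
  [0, 0, 3, 0]
  [0, 0, 0, 3]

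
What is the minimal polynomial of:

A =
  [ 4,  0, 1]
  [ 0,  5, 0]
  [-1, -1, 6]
x^3 - 15*x^2 + 75*x - 125

The characteristic polynomial is χ_A(x) = (x - 5)^3, so the eigenvalues are known. The minimal polynomial is
  m_A(x) = Π_λ (x − λ)^{k_λ}
where k_λ is the size of the *largest* Jordan block for λ (equivalently, the smallest k with (A − λI)^k v = 0 for every generalised eigenvector v of λ).

  λ = 5: largest Jordan block has size 3, contributing (x − 5)^3

So m_A(x) = (x - 5)^3 = x^3 - 15*x^2 + 75*x - 125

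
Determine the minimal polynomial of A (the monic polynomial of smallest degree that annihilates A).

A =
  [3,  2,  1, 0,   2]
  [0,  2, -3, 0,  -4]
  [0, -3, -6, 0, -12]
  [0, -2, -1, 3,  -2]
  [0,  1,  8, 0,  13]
x^3 - 9*x^2 + 27*x - 27

The characteristic polynomial is χ_A(x) = (x - 3)^5, so the eigenvalues are known. The minimal polynomial is
  m_A(x) = Π_λ (x − λ)^{k_λ}
where k_λ is the size of the *largest* Jordan block for λ (equivalently, the smallest k with (A − λI)^k v = 0 for every generalised eigenvector v of λ).

  λ = 3: largest Jordan block has size 3, contributing (x − 3)^3

So m_A(x) = (x - 3)^3 = x^3 - 9*x^2 + 27*x - 27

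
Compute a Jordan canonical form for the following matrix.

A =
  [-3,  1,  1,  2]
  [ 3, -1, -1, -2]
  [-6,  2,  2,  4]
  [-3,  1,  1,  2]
J_2(0) ⊕ J_1(0) ⊕ J_1(0)

The characteristic polynomial is
  det(x·I − A) = x^4

Eigenvalues and multiplicities (the geometric multiplicity of λ is n − rank(A − λI), which equals the number of Jordan blocks for λ):
  λ = 0: algebraic multiplicity = 4, geometric multiplicity = 3

Determining the block sizes for each eigenvalue:
  λ = 0: 3 blocks summing to 4 forces exactly one block of size 2 and the rest size 1 → block sizes [2, 1, 1]

Assembling the blocks gives a Jordan form
J =
  [0, 1, 0, 0]
  [0, 0, 0, 0]
  [0, 0, 0, 0]
  [0, 0, 0, 0]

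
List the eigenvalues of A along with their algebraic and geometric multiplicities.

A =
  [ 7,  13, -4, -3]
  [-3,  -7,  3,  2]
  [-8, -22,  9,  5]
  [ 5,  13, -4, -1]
λ = 2: alg = 4, geom = 2

Step 1 — factor the characteristic polynomial to read off the algebraic multiplicities:
  χ_A(x) = (x - 2)^4

Step 2 — compute geometric multiplicities via the rank-nullity identity g(λ) = n − rank(A − λI):
  rank(A − (2)·I) = 2, so dim ker(A − (2)·I) = n − 2 = 2

Summary:
  λ = 2: algebraic multiplicity = 4, geometric multiplicity = 2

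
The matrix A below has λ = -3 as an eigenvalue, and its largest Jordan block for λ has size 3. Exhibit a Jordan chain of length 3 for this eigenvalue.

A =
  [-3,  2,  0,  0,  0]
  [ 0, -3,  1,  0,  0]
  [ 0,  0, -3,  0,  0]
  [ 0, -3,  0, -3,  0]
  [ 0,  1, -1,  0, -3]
A Jordan chain for λ = -3 of length 3:
v_1 = (2, 0, 0, -3, 1)ᵀ
v_2 = (0, 1, 0, 0, -1)ᵀ
v_3 = (0, 0, 1, 0, 0)ᵀ

Let N = A − (-3)·I. We want v_3 with N^3 v_3 = 0 but N^2 v_3 ≠ 0; then v_{j-1} := N · v_j for j = 3, …, 2.

Pick v_3 = (0, 0, 1, 0, 0)ᵀ.
Then v_2 = N · v_3 = (0, 1, 0, 0, -1)ᵀ.
Then v_1 = N · v_2 = (2, 0, 0, -3, 1)ᵀ.

Sanity check: (A − (-3)·I) v_1 = (0, 0, 0, 0, 0)ᵀ = 0. ✓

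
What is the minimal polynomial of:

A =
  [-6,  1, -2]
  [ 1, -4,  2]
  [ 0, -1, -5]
x^3 + 15*x^2 + 75*x + 125

The characteristic polynomial is χ_A(x) = (x + 5)^3, so the eigenvalues are known. The minimal polynomial is
  m_A(x) = Π_λ (x − λ)^{k_λ}
where k_λ is the size of the *largest* Jordan block for λ (equivalently, the smallest k with (A − λI)^k v = 0 for every generalised eigenvector v of λ).

  λ = -5: largest Jordan block has size 3, contributing (x + 5)^3

So m_A(x) = (x + 5)^3 = x^3 + 15*x^2 + 75*x + 125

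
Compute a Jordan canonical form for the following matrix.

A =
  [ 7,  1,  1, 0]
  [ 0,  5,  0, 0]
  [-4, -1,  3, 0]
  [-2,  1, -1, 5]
J_3(5) ⊕ J_1(5)

The characteristic polynomial is
  det(x·I − A) = x^4 - 20*x^3 + 150*x^2 - 500*x + 625 = (x - 5)^4

Eigenvalues and multiplicities (the geometric multiplicity of λ is n − rank(A − λI), which equals the number of Jordan blocks for λ):
  λ = 5: algebraic multiplicity = 4, geometric multiplicity = 2

Determining the block sizes for each eigenvalue:
  λ = 5: with am = 4 and gm = 2, the partition is not yet determined (e.g. several partitions of 4 into 2 parts exist). Let N = A − (5)·I. Computing rank(N^1) = 2, rank(N^2) = 1, rank(N^3) = 0; the number of blocks of size ≥ j is rank(N^{j−1}) − rank(N^j), giving [2, 1, 1]. So we have 1 block(s) of size 3, 1 block(s) of size 1 → block sizes [3, 1]

Assembling the blocks gives a Jordan form
J =
  [5, 1, 0, 0]
  [0, 5, 1, 0]
  [0, 0, 5, 0]
  [0, 0, 0, 5]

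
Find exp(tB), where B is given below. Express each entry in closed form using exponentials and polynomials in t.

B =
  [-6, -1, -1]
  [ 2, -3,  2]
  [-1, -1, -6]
e^{tB} =
  [-t*exp(-5*t) + exp(-5*t), -t*exp(-5*t), -t*exp(-5*t)]
  [2*t*exp(-5*t), 2*t*exp(-5*t) + exp(-5*t), 2*t*exp(-5*t)]
  [-t*exp(-5*t), -t*exp(-5*t), -t*exp(-5*t) + exp(-5*t)]

Strategy: write B = P · J · P⁻¹ where J is a Jordan canonical form, so e^{tB} = P · e^{tJ} · P⁻¹, and e^{tJ} can be computed block-by-block.

B has Jordan form
J =
  [-5,  1,  0]
  [ 0, -5,  0]
  [ 0,  0, -5]
(up to reordering of blocks).

Per-block formulas:
  For a 1×1 block at λ = -5: exp(t · [-5]) = [e^(-5t)].
  For a 2×2 Jordan block J_2(-5): exp(t · J_2(-5)) = e^(-5t)·(I + t·N), where N is the 2×2 nilpotent shift.

After assembling e^{tJ} and conjugating by P, we get:

e^{tB} =
  [-t*exp(-5*t) + exp(-5*t), -t*exp(-5*t), -t*exp(-5*t)]
  [2*t*exp(-5*t), 2*t*exp(-5*t) + exp(-5*t), 2*t*exp(-5*t)]
  [-t*exp(-5*t), -t*exp(-5*t), -t*exp(-5*t) + exp(-5*t)]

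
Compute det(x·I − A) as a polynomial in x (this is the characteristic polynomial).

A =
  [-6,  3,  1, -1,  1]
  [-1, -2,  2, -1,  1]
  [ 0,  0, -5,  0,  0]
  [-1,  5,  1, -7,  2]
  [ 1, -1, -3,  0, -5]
x^5 + 25*x^4 + 250*x^3 + 1250*x^2 + 3125*x + 3125

Expanding det(x·I − A) (e.g. by cofactor expansion or by noting that A is similar to its Jordan form J, which has the same characteristic polynomial as A) gives
  χ_A(x) = x^5 + 25*x^4 + 250*x^3 + 1250*x^2 + 3125*x + 3125
which factors as (x + 5)^5. The eigenvalues (with algebraic multiplicities) are λ = -5 with multiplicity 5.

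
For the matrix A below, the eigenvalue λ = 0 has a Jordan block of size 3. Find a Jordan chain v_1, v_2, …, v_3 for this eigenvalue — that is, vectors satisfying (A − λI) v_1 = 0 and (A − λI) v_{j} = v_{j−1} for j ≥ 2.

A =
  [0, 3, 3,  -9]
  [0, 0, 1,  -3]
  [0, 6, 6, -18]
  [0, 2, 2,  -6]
A Jordan chain for λ = 0 of length 3:
v_1 = (3, 0, 6, 2)ᵀ
v_2 = (3, 1, 6, 2)ᵀ
v_3 = (0, 0, 1, 0)ᵀ

Let N = A − (0)·I. We want v_3 with N^3 v_3 = 0 but N^2 v_3 ≠ 0; then v_{j-1} := N · v_j for j = 3, …, 2.

Pick v_3 = (0, 0, 1, 0)ᵀ.
Then v_2 = N · v_3 = (3, 1, 6, 2)ᵀ.
Then v_1 = N · v_2 = (3, 0, 6, 2)ᵀ.

Sanity check: (A − (0)·I) v_1 = (0, 0, 0, 0)ᵀ = 0. ✓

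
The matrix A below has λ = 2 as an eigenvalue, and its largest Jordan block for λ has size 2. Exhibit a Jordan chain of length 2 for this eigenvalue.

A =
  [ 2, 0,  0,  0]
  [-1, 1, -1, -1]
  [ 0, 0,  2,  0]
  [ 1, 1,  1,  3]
A Jordan chain for λ = 2 of length 2:
v_1 = (0, -1, 0, 1)ᵀ
v_2 = (1, 0, 0, 0)ᵀ

Let N = A − (2)·I. We want v_2 with N^2 v_2 = 0 but N^1 v_2 ≠ 0; then v_{j-1} := N · v_j for j = 2, …, 2.

Pick v_2 = (1, 0, 0, 0)ᵀ.
Then v_1 = N · v_2 = (0, -1, 0, 1)ᵀ.

Sanity check: (A − (2)·I) v_1 = (0, 0, 0, 0)ᵀ = 0. ✓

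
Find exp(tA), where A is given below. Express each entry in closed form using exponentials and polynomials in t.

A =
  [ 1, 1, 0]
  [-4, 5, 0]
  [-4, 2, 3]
e^{tA} =
  [-2*t*exp(3*t) + exp(3*t), t*exp(3*t), 0]
  [-4*t*exp(3*t), 2*t*exp(3*t) + exp(3*t), 0]
  [-4*t*exp(3*t), 2*t*exp(3*t), exp(3*t)]

Strategy: write A = P · J · P⁻¹ where J is a Jordan canonical form, so e^{tA} = P · e^{tJ} · P⁻¹, and e^{tJ} can be computed block-by-block.

A has Jordan form
J =
  [3, 1, 0]
  [0, 3, 0]
  [0, 0, 3]
(up to reordering of blocks).

Per-block formulas:
  For a 1×1 block at λ = 3: exp(t · [3]) = [e^(3t)].
  For a 2×2 Jordan block J_2(3): exp(t · J_2(3)) = e^(3t)·(I + t·N), where N is the 2×2 nilpotent shift.

After assembling e^{tJ} and conjugating by P, we get:

e^{tA} =
  [-2*t*exp(3*t) + exp(3*t), t*exp(3*t), 0]
  [-4*t*exp(3*t), 2*t*exp(3*t) + exp(3*t), 0]
  [-4*t*exp(3*t), 2*t*exp(3*t), exp(3*t)]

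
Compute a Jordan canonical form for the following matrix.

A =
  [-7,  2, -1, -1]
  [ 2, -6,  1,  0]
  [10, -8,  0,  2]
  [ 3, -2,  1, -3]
J_2(-4) ⊕ J_2(-4)

The characteristic polynomial is
  det(x·I − A) = x^4 + 16*x^3 + 96*x^2 + 256*x + 256 = (x + 4)^4

Eigenvalues and multiplicities (the geometric multiplicity of λ is n − rank(A − λI), which equals the number of Jordan blocks for λ):
  λ = -4: algebraic multiplicity = 4, geometric multiplicity = 2

Determining the block sizes for each eigenvalue:
  λ = -4: with am = 4 and gm = 2, the partition is not yet determined (e.g. several partitions of 4 into 2 parts exist). Let N = A − (-4)·I. Computing rank(N^1) = 2, rank(N^2) = 0; the number of blocks of size ≥ j is rank(N^{j−1}) − rank(N^j), giving [2, 2]. So we have 2 block(s) of size 2 → block sizes [2, 2]

Assembling the blocks gives a Jordan form
J =
  [-4,  1,  0,  0]
  [ 0, -4,  0,  0]
  [ 0,  0, -4,  1]
  [ 0,  0,  0, -4]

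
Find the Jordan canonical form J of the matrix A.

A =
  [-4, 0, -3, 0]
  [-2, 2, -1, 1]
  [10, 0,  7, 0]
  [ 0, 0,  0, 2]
J_1(1) ⊕ J_2(2) ⊕ J_1(2)

The characteristic polynomial is
  det(x·I − A) = x^4 - 7*x^3 + 18*x^2 - 20*x + 8 = (x - 2)^3*(x - 1)

Eigenvalues and multiplicities (the geometric multiplicity of λ is n − rank(A − λI), which equals the number of Jordan blocks for λ):
  λ = 1: algebraic multiplicity = 1, geometric multiplicity = 1
  λ = 2: algebraic multiplicity = 3, geometric multiplicity = 2

Determining the block sizes for each eigenvalue:
  λ = 1: one block (gm = 1), so the single block has size am = 1 → block sizes [1]
  λ = 2: 2 blocks summing to 3 forces exactly one block of size 2 and the rest size 1 → block sizes [2, 1]

Assembling the blocks gives a Jordan form
J =
  [1, 0, 0, 0]
  [0, 2, 1, 0]
  [0, 0, 2, 0]
  [0, 0, 0, 2]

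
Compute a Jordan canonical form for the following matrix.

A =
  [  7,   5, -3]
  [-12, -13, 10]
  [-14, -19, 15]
J_3(3)

The characteristic polynomial is
  det(x·I − A) = x^3 - 9*x^2 + 27*x - 27 = (x - 3)^3

Eigenvalues and multiplicities (the geometric multiplicity of λ is n − rank(A − λI), which equals the number of Jordan blocks for λ):
  λ = 3: algebraic multiplicity = 3, geometric multiplicity = 1

Determining the block sizes for each eigenvalue:
  λ = 3: one block (gm = 1), so the single block has size am = 3 → block sizes [3]

Assembling the blocks gives a Jordan form
J =
  [3, 1, 0]
  [0, 3, 1]
  [0, 0, 3]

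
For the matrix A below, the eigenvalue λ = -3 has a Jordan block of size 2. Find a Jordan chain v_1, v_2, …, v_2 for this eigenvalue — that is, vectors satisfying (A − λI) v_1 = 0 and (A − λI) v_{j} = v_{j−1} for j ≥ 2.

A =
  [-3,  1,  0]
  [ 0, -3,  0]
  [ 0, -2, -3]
A Jordan chain for λ = -3 of length 2:
v_1 = (1, 0, -2)ᵀ
v_2 = (0, 1, 0)ᵀ

Let N = A − (-3)·I. We want v_2 with N^2 v_2 = 0 but N^1 v_2 ≠ 0; then v_{j-1} := N · v_j for j = 2, …, 2.

Pick v_2 = (0, 1, 0)ᵀ.
Then v_1 = N · v_2 = (1, 0, -2)ᵀ.

Sanity check: (A − (-3)·I) v_1 = (0, 0, 0)ᵀ = 0. ✓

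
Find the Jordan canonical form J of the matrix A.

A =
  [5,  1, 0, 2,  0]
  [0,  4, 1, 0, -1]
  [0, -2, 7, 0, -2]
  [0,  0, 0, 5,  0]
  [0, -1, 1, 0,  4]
J_3(5) ⊕ J_1(5) ⊕ J_1(5)

The characteristic polynomial is
  det(x·I − A) = x^5 - 25*x^4 + 250*x^3 - 1250*x^2 + 3125*x - 3125 = (x - 5)^5

Eigenvalues and multiplicities (the geometric multiplicity of λ is n − rank(A − λI), which equals the number of Jordan blocks for λ):
  λ = 5: algebraic multiplicity = 5, geometric multiplicity = 3

Determining the block sizes for each eigenvalue:
  λ = 5: with am = 5 and gm = 3, the partition is not yet determined (e.g. several partitions of 5 into 3 parts exist). Let N = A − (5)·I. Computing rank(N^1) = 2, rank(N^2) = 1, rank(N^3) = 0; the number of blocks of size ≥ j is rank(N^{j−1}) − rank(N^j), giving [3, 1, 1]. So we have 1 block(s) of size 3, 2 block(s) of size 1 → block sizes [3, 1, 1]

Assembling the blocks gives a Jordan form
J =
  [5, 1, 0, 0, 0]
  [0, 5, 1, 0, 0]
  [0, 0, 5, 0, 0]
  [0, 0, 0, 5, 0]
  [0, 0, 0, 0, 5]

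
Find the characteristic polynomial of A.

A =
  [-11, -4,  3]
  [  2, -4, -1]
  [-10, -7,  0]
x^3 + 15*x^2 + 75*x + 125

Expanding det(x·I − A) (e.g. by cofactor expansion or by noting that A is similar to its Jordan form J, which has the same characteristic polynomial as A) gives
  χ_A(x) = x^3 + 15*x^2 + 75*x + 125
which factors as (x + 5)^3. The eigenvalues (with algebraic multiplicities) are λ = -5 with multiplicity 3.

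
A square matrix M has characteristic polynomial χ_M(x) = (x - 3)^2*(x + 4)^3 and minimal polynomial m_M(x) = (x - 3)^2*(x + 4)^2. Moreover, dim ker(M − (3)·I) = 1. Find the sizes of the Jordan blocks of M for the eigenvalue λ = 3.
Block sizes for λ = 3: [2]

Step 1 — from the characteristic polynomial, algebraic multiplicity of λ = 3 is 2. From dim ker(M − (3)·I) = 1, there are exactly 1 Jordan blocks for λ = 3.
Step 2 — from the minimal polynomial, the factor (x − 3)^2 tells us the largest block for λ = 3 has size 2.
Step 3 — with total size 2, 1 blocks, and largest block 2, the block sizes (in nonincreasing order) are [2].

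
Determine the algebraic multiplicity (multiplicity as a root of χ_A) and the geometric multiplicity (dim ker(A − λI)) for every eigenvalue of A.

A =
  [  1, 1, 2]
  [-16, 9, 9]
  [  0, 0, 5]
λ = 5: alg = 3, geom = 1

Step 1 — factor the characteristic polynomial to read off the algebraic multiplicities:
  χ_A(x) = (x - 5)^3

Step 2 — compute geometric multiplicities via the rank-nullity identity g(λ) = n − rank(A − λI):
  rank(A − (5)·I) = 2, so dim ker(A − (5)·I) = n − 2 = 1

Summary:
  λ = 5: algebraic multiplicity = 3, geometric multiplicity = 1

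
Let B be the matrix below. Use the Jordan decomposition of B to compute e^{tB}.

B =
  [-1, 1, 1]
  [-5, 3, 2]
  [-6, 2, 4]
e^{tB} =
  [-t^2*exp(2*t) - 3*t*exp(2*t) + exp(2*t), t*exp(2*t), t^2*exp(2*t)/2 + t*exp(2*t)]
  [-t^2*exp(2*t) - 5*t*exp(2*t), t*exp(2*t) + exp(2*t), t^2*exp(2*t)/2 + 2*t*exp(2*t)]
  [-2*t^2*exp(2*t) - 6*t*exp(2*t), 2*t*exp(2*t), t^2*exp(2*t) + 2*t*exp(2*t) + exp(2*t)]

Strategy: write B = P · J · P⁻¹ where J is a Jordan canonical form, so e^{tB} = P · e^{tJ} · P⁻¹, and e^{tJ} can be computed block-by-block.

B has Jordan form
J =
  [2, 1, 0]
  [0, 2, 1]
  [0, 0, 2]
(up to reordering of blocks).

Per-block formulas:
  For a 3×3 Jordan block J_3(2): exp(t · J_3(2)) = e^(2t)·(I + t·N + (t^2/2)·N^2), where N is the 3×3 nilpotent shift.

After assembling e^{tJ} and conjugating by P, we get:

e^{tB} =
  [-t^2*exp(2*t) - 3*t*exp(2*t) + exp(2*t), t*exp(2*t), t^2*exp(2*t)/2 + t*exp(2*t)]
  [-t^2*exp(2*t) - 5*t*exp(2*t), t*exp(2*t) + exp(2*t), t^2*exp(2*t)/2 + 2*t*exp(2*t)]
  [-2*t^2*exp(2*t) - 6*t*exp(2*t), 2*t*exp(2*t), t^2*exp(2*t) + 2*t*exp(2*t) + exp(2*t)]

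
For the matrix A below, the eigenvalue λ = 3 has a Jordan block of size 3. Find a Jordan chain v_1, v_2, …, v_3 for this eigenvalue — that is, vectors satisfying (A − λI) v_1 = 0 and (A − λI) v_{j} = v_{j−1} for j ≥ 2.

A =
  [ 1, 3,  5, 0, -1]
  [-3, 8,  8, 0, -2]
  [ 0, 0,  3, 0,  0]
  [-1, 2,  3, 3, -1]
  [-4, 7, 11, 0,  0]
A Jordan chain for λ = 3 of length 3:
v_1 = (-1, -1, 0, 0, -1)ᵀ
v_2 = (-2, -3, 0, -1, -4)ᵀ
v_3 = (1, 0, 0, 0, 0)ᵀ

Let N = A − (3)·I. We want v_3 with N^3 v_3 = 0 but N^2 v_3 ≠ 0; then v_{j-1} := N · v_j for j = 3, …, 2.

Pick v_3 = (1, 0, 0, 0, 0)ᵀ.
Then v_2 = N · v_3 = (-2, -3, 0, -1, -4)ᵀ.
Then v_1 = N · v_2 = (-1, -1, 0, 0, -1)ᵀ.

Sanity check: (A − (3)·I) v_1 = (0, 0, 0, 0, 0)ᵀ = 0. ✓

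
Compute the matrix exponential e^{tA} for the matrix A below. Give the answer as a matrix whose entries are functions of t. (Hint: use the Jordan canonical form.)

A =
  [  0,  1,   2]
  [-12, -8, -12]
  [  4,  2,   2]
e^{tA} =
  [2*t*exp(-2*t) + exp(-2*t), t*exp(-2*t), 2*t*exp(-2*t)]
  [-12*t*exp(-2*t), -6*t*exp(-2*t) + exp(-2*t), -12*t*exp(-2*t)]
  [4*t*exp(-2*t), 2*t*exp(-2*t), 4*t*exp(-2*t) + exp(-2*t)]

Strategy: write A = P · J · P⁻¹ where J is a Jordan canonical form, so e^{tA} = P · e^{tJ} · P⁻¹, and e^{tJ} can be computed block-by-block.

A has Jordan form
J =
  [-2,  1,  0]
  [ 0, -2,  0]
  [ 0,  0, -2]
(up to reordering of blocks).

Per-block formulas:
  For a 1×1 block at λ = -2: exp(t · [-2]) = [e^(-2t)].
  For a 2×2 Jordan block J_2(-2): exp(t · J_2(-2)) = e^(-2t)·(I + t·N), where N is the 2×2 nilpotent shift.

After assembling e^{tJ} and conjugating by P, we get:

e^{tA} =
  [2*t*exp(-2*t) + exp(-2*t), t*exp(-2*t), 2*t*exp(-2*t)]
  [-12*t*exp(-2*t), -6*t*exp(-2*t) + exp(-2*t), -12*t*exp(-2*t)]
  [4*t*exp(-2*t), 2*t*exp(-2*t), 4*t*exp(-2*t) + exp(-2*t)]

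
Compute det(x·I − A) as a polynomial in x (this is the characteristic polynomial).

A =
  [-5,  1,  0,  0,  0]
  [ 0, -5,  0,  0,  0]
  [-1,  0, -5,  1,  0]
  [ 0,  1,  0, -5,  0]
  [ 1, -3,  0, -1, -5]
x^5 + 25*x^4 + 250*x^3 + 1250*x^2 + 3125*x + 3125

Expanding det(x·I − A) (e.g. by cofactor expansion or by noting that A is similar to its Jordan form J, which has the same characteristic polynomial as A) gives
  χ_A(x) = x^5 + 25*x^4 + 250*x^3 + 1250*x^2 + 3125*x + 3125
which factors as (x + 5)^5. The eigenvalues (with algebraic multiplicities) are λ = -5 with multiplicity 5.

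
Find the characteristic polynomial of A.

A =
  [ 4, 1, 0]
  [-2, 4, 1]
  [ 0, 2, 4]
x^3 - 12*x^2 + 48*x - 64

Expanding det(x·I − A) (e.g. by cofactor expansion or by noting that A is similar to its Jordan form J, which has the same characteristic polynomial as A) gives
  χ_A(x) = x^3 - 12*x^2 + 48*x - 64
which factors as (x - 4)^3. The eigenvalues (with algebraic multiplicities) are λ = 4 with multiplicity 3.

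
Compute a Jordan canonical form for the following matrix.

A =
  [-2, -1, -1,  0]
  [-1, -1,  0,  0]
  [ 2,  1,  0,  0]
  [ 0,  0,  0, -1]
J_3(-1) ⊕ J_1(-1)

The characteristic polynomial is
  det(x·I − A) = x^4 + 4*x^3 + 6*x^2 + 4*x + 1 = (x + 1)^4

Eigenvalues and multiplicities (the geometric multiplicity of λ is n − rank(A − λI), which equals the number of Jordan blocks for λ):
  λ = -1: algebraic multiplicity = 4, geometric multiplicity = 2

Determining the block sizes for each eigenvalue:
  λ = -1: with am = 4 and gm = 2, the partition is not yet determined (e.g. several partitions of 4 into 2 parts exist). Let N = A − (-1)·I. Computing rank(N^1) = 2, rank(N^2) = 1, rank(N^3) = 0; the number of blocks of size ≥ j is rank(N^{j−1}) − rank(N^j), giving [2, 1, 1]. So we have 1 block(s) of size 3, 1 block(s) of size 1 → block sizes [3, 1]

Assembling the blocks gives a Jordan form
J =
  [-1,  1,  0,  0]
  [ 0, -1,  1,  0]
  [ 0,  0, -1,  0]
  [ 0,  0,  0, -1]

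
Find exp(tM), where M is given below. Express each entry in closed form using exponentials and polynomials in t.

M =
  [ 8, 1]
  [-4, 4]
e^{tM} =
  [2*t*exp(6*t) + exp(6*t), t*exp(6*t)]
  [-4*t*exp(6*t), -2*t*exp(6*t) + exp(6*t)]

Strategy: write M = P · J · P⁻¹ where J is a Jordan canonical form, so e^{tM} = P · e^{tJ} · P⁻¹, and e^{tJ} can be computed block-by-block.

M has Jordan form
J =
  [6, 1]
  [0, 6]
(up to reordering of blocks).

Per-block formulas:
  For a 2×2 Jordan block J_2(6): exp(t · J_2(6)) = e^(6t)·(I + t·N), where N is the 2×2 nilpotent shift.

After assembling e^{tJ} and conjugating by P, we get:

e^{tM} =
  [2*t*exp(6*t) + exp(6*t), t*exp(6*t)]
  [-4*t*exp(6*t), -2*t*exp(6*t) + exp(6*t)]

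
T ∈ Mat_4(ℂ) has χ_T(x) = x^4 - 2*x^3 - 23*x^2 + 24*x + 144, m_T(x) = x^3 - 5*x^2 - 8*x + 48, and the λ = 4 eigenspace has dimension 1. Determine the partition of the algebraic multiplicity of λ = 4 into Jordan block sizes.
Block sizes for λ = 4: [2]

Step 1 — from the characteristic polynomial, algebraic multiplicity of λ = 4 is 2. From dim ker(T − (4)·I) = 1, there are exactly 1 Jordan blocks for λ = 4.
Step 2 — from the minimal polynomial, the factor (x − 4)^2 tells us the largest block for λ = 4 has size 2.
Step 3 — with total size 2, 1 blocks, and largest block 2, the block sizes (in nonincreasing order) are [2].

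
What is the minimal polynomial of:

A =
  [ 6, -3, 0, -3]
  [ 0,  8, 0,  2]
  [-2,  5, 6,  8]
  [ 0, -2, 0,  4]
x^2 - 12*x + 36

The characteristic polynomial is χ_A(x) = (x - 6)^4, so the eigenvalues are known. The minimal polynomial is
  m_A(x) = Π_λ (x − λ)^{k_λ}
where k_λ is the size of the *largest* Jordan block for λ (equivalently, the smallest k with (A − λI)^k v = 0 for every generalised eigenvector v of λ).

  λ = 6: largest Jordan block has size 2, contributing (x − 6)^2

So m_A(x) = (x - 6)^2 = x^2 - 12*x + 36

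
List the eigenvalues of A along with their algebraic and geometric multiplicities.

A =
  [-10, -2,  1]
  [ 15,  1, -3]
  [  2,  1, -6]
λ = -5: alg = 3, geom = 1

Step 1 — factor the characteristic polynomial to read off the algebraic multiplicities:
  χ_A(x) = (x + 5)^3

Step 2 — compute geometric multiplicities via the rank-nullity identity g(λ) = n − rank(A − λI):
  rank(A − (-5)·I) = 2, so dim ker(A − (-5)·I) = n − 2 = 1

Summary:
  λ = -5: algebraic multiplicity = 3, geometric multiplicity = 1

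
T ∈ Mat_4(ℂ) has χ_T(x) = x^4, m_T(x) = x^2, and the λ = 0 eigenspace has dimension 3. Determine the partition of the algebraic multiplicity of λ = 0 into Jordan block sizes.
Block sizes for λ = 0: [2, 1, 1]

Step 1 — from the characteristic polynomial, algebraic multiplicity of λ = 0 is 4. From dim ker(T − (0)·I) = 3, there are exactly 3 Jordan blocks for λ = 0.
Step 2 — from the minimal polynomial, the factor (x − 0)^2 tells us the largest block for λ = 0 has size 2.
Step 3 — with total size 4, 3 blocks, and largest block 2, the block sizes (in nonincreasing order) are [2, 1, 1].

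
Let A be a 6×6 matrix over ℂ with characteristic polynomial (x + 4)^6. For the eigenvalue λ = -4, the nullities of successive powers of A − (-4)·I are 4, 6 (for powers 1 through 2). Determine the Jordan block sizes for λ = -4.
Block sizes for λ = -4: [2, 2, 1, 1]

From the dimensions of kernels of powers, the number of Jordan blocks of size at least j is d_j − d_{j−1} where d_j = dim ker(N^j) (with d_0 = 0). Computing the differences gives [4, 2].
The number of blocks of size exactly k is (#blocks of size ≥ k) − (#blocks of size ≥ k + 1), so the partition is: 2 block(s) of size 1, 2 block(s) of size 2.
In nonincreasing order the block sizes are [2, 2, 1, 1].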